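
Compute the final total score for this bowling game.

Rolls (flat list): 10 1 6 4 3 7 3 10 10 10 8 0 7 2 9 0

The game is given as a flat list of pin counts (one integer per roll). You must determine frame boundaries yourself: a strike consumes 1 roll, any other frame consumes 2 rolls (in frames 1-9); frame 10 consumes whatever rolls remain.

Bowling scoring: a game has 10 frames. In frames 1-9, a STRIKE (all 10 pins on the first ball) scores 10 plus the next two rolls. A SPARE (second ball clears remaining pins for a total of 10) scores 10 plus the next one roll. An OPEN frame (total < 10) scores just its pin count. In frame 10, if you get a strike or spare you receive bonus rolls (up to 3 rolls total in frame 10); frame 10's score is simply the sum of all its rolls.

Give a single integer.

Frame 1: STRIKE. 10 + next two rolls (1+6) = 17. Cumulative: 17
Frame 2: OPEN (1+6=7). Cumulative: 24
Frame 3: OPEN (4+3=7). Cumulative: 31
Frame 4: SPARE (7+3=10). 10 + next roll (10) = 20. Cumulative: 51
Frame 5: STRIKE. 10 + next two rolls (10+10) = 30. Cumulative: 81
Frame 6: STRIKE. 10 + next two rolls (10+8) = 28. Cumulative: 109
Frame 7: STRIKE. 10 + next two rolls (8+0) = 18. Cumulative: 127
Frame 8: OPEN (8+0=8). Cumulative: 135
Frame 9: OPEN (7+2=9). Cumulative: 144
Frame 10: OPEN. Sum of all frame-10 rolls (9+0) = 9. Cumulative: 153

Answer: 153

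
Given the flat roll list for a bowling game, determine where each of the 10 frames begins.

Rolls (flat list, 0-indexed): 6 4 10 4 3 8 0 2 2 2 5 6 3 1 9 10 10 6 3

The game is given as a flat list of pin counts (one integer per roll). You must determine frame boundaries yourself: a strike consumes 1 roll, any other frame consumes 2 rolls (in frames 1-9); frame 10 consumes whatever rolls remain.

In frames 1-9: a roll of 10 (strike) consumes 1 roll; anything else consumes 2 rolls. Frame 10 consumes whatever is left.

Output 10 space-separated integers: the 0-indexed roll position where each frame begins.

Frame 1 starts at roll index 0: rolls=6,4 (sum=10), consumes 2 rolls
Frame 2 starts at roll index 2: roll=10 (strike), consumes 1 roll
Frame 3 starts at roll index 3: rolls=4,3 (sum=7), consumes 2 rolls
Frame 4 starts at roll index 5: rolls=8,0 (sum=8), consumes 2 rolls
Frame 5 starts at roll index 7: rolls=2,2 (sum=4), consumes 2 rolls
Frame 6 starts at roll index 9: rolls=2,5 (sum=7), consumes 2 rolls
Frame 7 starts at roll index 11: rolls=6,3 (sum=9), consumes 2 rolls
Frame 8 starts at roll index 13: rolls=1,9 (sum=10), consumes 2 rolls
Frame 9 starts at roll index 15: roll=10 (strike), consumes 1 roll
Frame 10 starts at roll index 16: 3 remaining rolls

Answer: 0 2 3 5 7 9 11 13 15 16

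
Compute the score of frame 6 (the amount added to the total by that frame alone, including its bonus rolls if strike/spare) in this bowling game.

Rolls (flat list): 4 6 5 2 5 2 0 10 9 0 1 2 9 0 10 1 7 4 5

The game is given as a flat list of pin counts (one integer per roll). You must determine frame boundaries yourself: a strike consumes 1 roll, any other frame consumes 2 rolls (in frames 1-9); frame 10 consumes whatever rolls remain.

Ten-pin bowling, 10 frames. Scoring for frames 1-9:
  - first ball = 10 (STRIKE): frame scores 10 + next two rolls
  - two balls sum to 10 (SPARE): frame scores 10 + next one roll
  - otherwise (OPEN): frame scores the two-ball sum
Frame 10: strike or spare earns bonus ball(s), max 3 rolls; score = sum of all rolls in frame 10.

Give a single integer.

Frame 1: SPARE (4+6=10). 10 + next roll (5) = 15. Cumulative: 15
Frame 2: OPEN (5+2=7). Cumulative: 22
Frame 3: OPEN (5+2=7). Cumulative: 29
Frame 4: SPARE (0+10=10). 10 + next roll (9) = 19. Cumulative: 48
Frame 5: OPEN (9+0=9). Cumulative: 57
Frame 6: OPEN (1+2=3). Cumulative: 60
Frame 7: OPEN (9+0=9). Cumulative: 69
Frame 8: STRIKE. 10 + next two rolls (1+7) = 18. Cumulative: 87

Answer: 3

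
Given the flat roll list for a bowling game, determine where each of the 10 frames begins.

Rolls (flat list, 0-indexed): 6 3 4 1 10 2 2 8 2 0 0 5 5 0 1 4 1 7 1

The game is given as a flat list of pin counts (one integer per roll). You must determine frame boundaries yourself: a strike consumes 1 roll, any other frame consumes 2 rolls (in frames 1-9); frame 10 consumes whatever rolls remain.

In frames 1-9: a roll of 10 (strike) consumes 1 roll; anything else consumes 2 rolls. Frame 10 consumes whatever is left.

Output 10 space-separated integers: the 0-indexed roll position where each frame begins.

Frame 1 starts at roll index 0: rolls=6,3 (sum=9), consumes 2 rolls
Frame 2 starts at roll index 2: rolls=4,1 (sum=5), consumes 2 rolls
Frame 3 starts at roll index 4: roll=10 (strike), consumes 1 roll
Frame 4 starts at roll index 5: rolls=2,2 (sum=4), consumes 2 rolls
Frame 5 starts at roll index 7: rolls=8,2 (sum=10), consumes 2 rolls
Frame 6 starts at roll index 9: rolls=0,0 (sum=0), consumes 2 rolls
Frame 7 starts at roll index 11: rolls=5,5 (sum=10), consumes 2 rolls
Frame 8 starts at roll index 13: rolls=0,1 (sum=1), consumes 2 rolls
Frame 9 starts at roll index 15: rolls=4,1 (sum=5), consumes 2 rolls
Frame 10 starts at roll index 17: 2 remaining rolls

Answer: 0 2 4 5 7 9 11 13 15 17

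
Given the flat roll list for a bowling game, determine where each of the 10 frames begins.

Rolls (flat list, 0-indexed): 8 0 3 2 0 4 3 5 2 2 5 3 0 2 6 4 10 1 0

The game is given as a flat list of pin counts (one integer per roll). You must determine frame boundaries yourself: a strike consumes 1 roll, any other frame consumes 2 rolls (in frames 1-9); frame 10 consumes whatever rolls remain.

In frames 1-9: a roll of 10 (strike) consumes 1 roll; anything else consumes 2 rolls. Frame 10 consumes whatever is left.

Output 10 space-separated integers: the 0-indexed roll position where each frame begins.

Frame 1 starts at roll index 0: rolls=8,0 (sum=8), consumes 2 rolls
Frame 2 starts at roll index 2: rolls=3,2 (sum=5), consumes 2 rolls
Frame 3 starts at roll index 4: rolls=0,4 (sum=4), consumes 2 rolls
Frame 4 starts at roll index 6: rolls=3,5 (sum=8), consumes 2 rolls
Frame 5 starts at roll index 8: rolls=2,2 (sum=4), consumes 2 rolls
Frame 6 starts at roll index 10: rolls=5,3 (sum=8), consumes 2 rolls
Frame 7 starts at roll index 12: rolls=0,2 (sum=2), consumes 2 rolls
Frame 8 starts at roll index 14: rolls=6,4 (sum=10), consumes 2 rolls
Frame 9 starts at roll index 16: roll=10 (strike), consumes 1 roll
Frame 10 starts at roll index 17: 2 remaining rolls

Answer: 0 2 4 6 8 10 12 14 16 17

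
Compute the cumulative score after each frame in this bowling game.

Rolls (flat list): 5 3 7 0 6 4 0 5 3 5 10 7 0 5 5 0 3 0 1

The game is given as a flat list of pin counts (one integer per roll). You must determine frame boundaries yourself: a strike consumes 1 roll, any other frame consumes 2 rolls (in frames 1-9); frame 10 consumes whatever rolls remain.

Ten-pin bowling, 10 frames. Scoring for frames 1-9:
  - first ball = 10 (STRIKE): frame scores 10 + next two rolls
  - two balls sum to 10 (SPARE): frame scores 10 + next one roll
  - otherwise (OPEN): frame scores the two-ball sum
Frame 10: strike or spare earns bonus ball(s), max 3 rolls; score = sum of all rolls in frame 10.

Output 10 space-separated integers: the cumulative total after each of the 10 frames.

Answer: 8 15 25 30 38 55 62 72 75 76

Derivation:
Frame 1: OPEN (5+3=8). Cumulative: 8
Frame 2: OPEN (7+0=7). Cumulative: 15
Frame 3: SPARE (6+4=10). 10 + next roll (0) = 10. Cumulative: 25
Frame 4: OPEN (0+5=5). Cumulative: 30
Frame 5: OPEN (3+5=8). Cumulative: 38
Frame 6: STRIKE. 10 + next two rolls (7+0) = 17. Cumulative: 55
Frame 7: OPEN (7+0=7). Cumulative: 62
Frame 8: SPARE (5+5=10). 10 + next roll (0) = 10. Cumulative: 72
Frame 9: OPEN (0+3=3). Cumulative: 75
Frame 10: OPEN. Sum of all frame-10 rolls (0+1) = 1. Cumulative: 76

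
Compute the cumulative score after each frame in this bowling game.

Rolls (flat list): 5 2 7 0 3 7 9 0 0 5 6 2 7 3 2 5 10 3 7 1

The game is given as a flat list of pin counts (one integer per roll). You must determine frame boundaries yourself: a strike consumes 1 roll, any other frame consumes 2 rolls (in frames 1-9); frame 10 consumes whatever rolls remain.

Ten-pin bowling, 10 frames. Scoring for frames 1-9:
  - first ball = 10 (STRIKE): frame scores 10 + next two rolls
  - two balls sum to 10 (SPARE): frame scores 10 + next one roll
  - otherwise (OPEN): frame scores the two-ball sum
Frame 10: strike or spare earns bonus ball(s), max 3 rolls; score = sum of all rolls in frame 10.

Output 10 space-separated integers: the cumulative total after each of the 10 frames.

Frame 1: OPEN (5+2=7). Cumulative: 7
Frame 2: OPEN (7+0=7). Cumulative: 14
Frame 3: SPARE (3+7=10). 10 + next roll (9) = 19. Cumulative: 33
Frame 4: OPEN (9+0=9). Cumulative: 42
Frame 5: OPEN (0+5=5). Cumulative: 47
Frame 6: OPEN (6+2=8). Cumulative: 55
Frame 7: SPARE (7+3=10). 10 + next roll (2) = 12. Cumulative: 67
Frame 8: OPEN (2+5=7). Cumulative: 74
Frame 9: STRIKE. 10 + next two rolls (3+7) = 20. Cumulative: 94
Frame 10: SPARE. Sum of all frame-10 rolls (3+7+1) = 11. Cumulative: 105

Answer: 7 14 33 42 47 55 67 74 94 105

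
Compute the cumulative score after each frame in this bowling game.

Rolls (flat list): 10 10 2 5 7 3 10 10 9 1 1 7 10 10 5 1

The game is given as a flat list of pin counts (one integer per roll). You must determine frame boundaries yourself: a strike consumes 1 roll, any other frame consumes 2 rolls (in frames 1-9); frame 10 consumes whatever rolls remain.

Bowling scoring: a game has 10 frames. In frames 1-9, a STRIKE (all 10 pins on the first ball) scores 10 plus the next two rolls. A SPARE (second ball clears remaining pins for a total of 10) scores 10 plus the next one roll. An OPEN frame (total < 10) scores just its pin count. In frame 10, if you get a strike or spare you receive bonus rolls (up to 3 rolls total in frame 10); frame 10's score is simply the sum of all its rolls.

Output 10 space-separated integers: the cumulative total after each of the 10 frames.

Frame 1: STRIKE. 10 + next two rolls (10+2) = 22. Cumulative: 22
Frame 2: STRIKE. 10 + next two rolls (2+5) = 17. Cumulative: 39
Frame 3: OPEN (2+5=7). Cumulative: 46
Frame 4: SPARE (7+3=10). 10 + next roll (10) = 20. Cumulative: 66
Frame 5: STRIKE. 10 + next two rolls (10+9) = 29. Cumulative: 95
Frame 6: STRIKE. 10 + next two rolls (9+1) = 20. Cumulative: 115
Frame 7: SPARE (9+1=10). 10 + next roll (1) = 11. Cumulative: 126
Frame 8: OPEN (1+7=8). Cumulative: 134
Frame 9: STRIKE. 10 + next two rolls (10+5) = 25. Cumulative: 159
Frame 10: STRIKE. Sum of all frame-10 rolls (10+5+1) = 16. Cumulative: 175

Answer: 22 39 46 66 95 115 126 134 159 175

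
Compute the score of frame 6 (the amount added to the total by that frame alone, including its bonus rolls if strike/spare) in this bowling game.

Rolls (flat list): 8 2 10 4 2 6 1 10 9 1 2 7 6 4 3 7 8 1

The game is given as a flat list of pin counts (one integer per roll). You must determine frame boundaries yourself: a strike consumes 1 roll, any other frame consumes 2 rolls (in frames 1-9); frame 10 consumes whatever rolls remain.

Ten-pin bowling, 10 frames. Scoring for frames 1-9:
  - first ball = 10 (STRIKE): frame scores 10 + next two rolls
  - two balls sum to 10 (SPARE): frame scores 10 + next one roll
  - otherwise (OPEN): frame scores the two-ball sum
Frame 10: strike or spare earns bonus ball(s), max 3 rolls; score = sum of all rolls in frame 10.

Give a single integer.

Answer: 12

Derivation:
Frame 1: SPARE (8+2=10). 10 + next roll (10) = 20. Cumulative: 20
Frame 2: STRIKE. 10 + next two rolls (4+2) = 16. Cumulative: 36
Frame 3: OPEN (4+2=6). Cumulative: 42
Frame 4: OPEN (6+1=7). Cumulative: 49
Frame 5: STRIKE. 10 + next two rolls (9+1) = 20. Cumulative: 69
Frame 6: SPARE (9+1=10). 10 + next roll (2) = 12. Cumulative: 81
Frame 7: OPEN (2+7=9). Cumulative: 90
Frame 8: SPARE (6+4=10). 10 + next roll (3) = 13. Cumulative: 103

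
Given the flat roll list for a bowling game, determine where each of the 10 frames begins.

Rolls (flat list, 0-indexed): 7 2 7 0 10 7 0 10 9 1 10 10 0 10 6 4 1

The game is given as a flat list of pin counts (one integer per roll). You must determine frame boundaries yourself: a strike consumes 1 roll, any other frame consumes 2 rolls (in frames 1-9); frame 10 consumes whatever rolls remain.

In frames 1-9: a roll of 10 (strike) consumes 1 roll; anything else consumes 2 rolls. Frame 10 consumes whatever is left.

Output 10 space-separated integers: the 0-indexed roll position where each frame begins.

Answer: 0 2 4 5 7 8 10 11 12 14

Derivation:
Frame 1 starts at roll index 0: rolls=7,2 (sum=9), consumes 2 rolls
Frame 2 starts at roll index 2: rolls=7,0 (sum=7), consumes 2 rolls
Frame 3 starts at roll index 4: roll=10 (strike), consumes 1 roll
Frame 4 starts at roll index 5: rolls=7,0 (sum=7), consumes 2 rolls
Frame 5 starts at roll index 7: roll=10 (strike), consumes 1 roll
Frame 6 starts at roll index 8: rolls=9,1 (sum=10), consumes 2 rolls
Frame 7 starts at roll index 10: roll=10 (strike), consumes 1 roll
Frame 8 starts at roll index 11: roll=10 (strike), consumes 1 roll
Frame 9 starts at roll index 12: rolls=0,10 (sum=10), consumes 2 rolls
Frame 10 starts at roll index 14: 3 remaining rolls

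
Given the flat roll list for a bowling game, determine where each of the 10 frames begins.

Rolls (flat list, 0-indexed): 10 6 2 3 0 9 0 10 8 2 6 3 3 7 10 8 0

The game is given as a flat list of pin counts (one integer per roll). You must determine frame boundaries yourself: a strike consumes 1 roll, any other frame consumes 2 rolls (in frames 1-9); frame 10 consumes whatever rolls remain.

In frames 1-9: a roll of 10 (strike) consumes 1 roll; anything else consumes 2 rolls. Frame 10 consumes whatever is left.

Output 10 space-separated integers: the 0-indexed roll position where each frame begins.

Frame 1 starts at roll index 0: roll=10 (strike), consumes 1 roll
Frame 2 starts at roll index 1: rolls=6,2 (sum=8), consumes 2 rolls
Frame 3 starts at roll index 3: rolls=3,0 (sum=3), consumes 2 rolls
Frame 4 starts at roll index 5: rolls=9,0 (sum=9), consumes 2 rolls
Frame 5 starts at roll index 7: roll=10 (strike), consumes 1 roll
Frame 6 starts at roll index 8: rolls=8,2 (sum=10), consumes 2 rolls
Frame 7 starts at roll index 10: rolls=6,3 (sum=9), consumes 2 rolls
Frame 8 starts at roll index 12: rolls=3,7 (sum=10), consumes 2 rolls
Frame 9 starts at roll index 14: roll=10 (strike), consumes 1 roll
Frame 10 starts at roll index 15: 2 remaining rolls

Answer: 0 1 3 5 7 8 10 12 14 15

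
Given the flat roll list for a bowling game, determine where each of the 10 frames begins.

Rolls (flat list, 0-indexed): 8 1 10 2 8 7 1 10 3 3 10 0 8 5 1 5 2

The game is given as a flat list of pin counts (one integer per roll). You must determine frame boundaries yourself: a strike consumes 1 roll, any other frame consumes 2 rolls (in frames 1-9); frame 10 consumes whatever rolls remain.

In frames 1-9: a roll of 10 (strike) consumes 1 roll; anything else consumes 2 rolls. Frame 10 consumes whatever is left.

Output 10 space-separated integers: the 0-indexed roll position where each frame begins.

Answer: 0 2 3 5 7 8 10 11 13 15

Derivation:
Frame 1 starts at roll index 0: rolls=8,1 (sum=9), consumes 2 rolls
Frame 2 starts at roll index 2: roll=10 (strike), consumes 1 roll
Frame 3 starts at roll index 3: rolls=2,8 (sum=10), consumes 2 rolls
Frame 4 starts at roll index 5: rolls=7,1 (sum=8), consumes 2 rolls
Frame 5 starts at roll index 7: roll=10 (strike), consumes 1 roll
Frame 6 starts at roll index 8: rolls=3,3 (sum=6), consumes 2 rolls
Frame 7 starts at roll index 10: roll=10 (strike), consumes 1 roll
Frame 8 starts at roll index 11: rolls=0,8 (sum=8), consumes 2 rolls
Frame 9 starts at roll index 13: rolls=5,1 (sum=6), consumes 2 rolls
Frame 10 starts at roll index 15: 2 remaining rolls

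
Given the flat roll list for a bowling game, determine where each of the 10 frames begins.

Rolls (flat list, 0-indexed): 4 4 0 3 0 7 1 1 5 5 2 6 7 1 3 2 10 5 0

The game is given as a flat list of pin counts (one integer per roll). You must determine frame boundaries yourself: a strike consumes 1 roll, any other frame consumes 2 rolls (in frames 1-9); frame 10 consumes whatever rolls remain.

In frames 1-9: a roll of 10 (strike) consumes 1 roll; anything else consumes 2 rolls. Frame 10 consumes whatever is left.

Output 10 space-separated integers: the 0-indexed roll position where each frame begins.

Frame 1 starts at roll index 0: rolls=4,4 (sum=8), consumes 2 rolls
Frame 2 starts at roll index 2: rolls=0,3 (sum=3), consumes 2 rolls
Frame 3 starts at roll index 4: rolls=0,7 (sum=7), consumes 2 rolls
Frame 4 starts at roll index 6: rolls=1,1 (sum=2), consumes 2 rolls
Frame 5 starts at roll index 8: rolls=5,5 (sum=10), consumes 2 rolls
Frame 6 starts at roll index 10: rolls=2,6 (sum=8), consumes 2 rolls
Frame 7 starts at roll index 12: rolls=7,1 (sum=8), consumes 2 rolls
Frame 8 starts at roll index 14: rolls=3,2 (sum=5), consumes 2 rolls
Frame 9 starts at roll index 16: roll=10 (strike), consumes 1 roll
Frame 10 starts at roll index 17: 2 remaining rolls

Answer: 0 2 4 6 8 10 12 14 16 17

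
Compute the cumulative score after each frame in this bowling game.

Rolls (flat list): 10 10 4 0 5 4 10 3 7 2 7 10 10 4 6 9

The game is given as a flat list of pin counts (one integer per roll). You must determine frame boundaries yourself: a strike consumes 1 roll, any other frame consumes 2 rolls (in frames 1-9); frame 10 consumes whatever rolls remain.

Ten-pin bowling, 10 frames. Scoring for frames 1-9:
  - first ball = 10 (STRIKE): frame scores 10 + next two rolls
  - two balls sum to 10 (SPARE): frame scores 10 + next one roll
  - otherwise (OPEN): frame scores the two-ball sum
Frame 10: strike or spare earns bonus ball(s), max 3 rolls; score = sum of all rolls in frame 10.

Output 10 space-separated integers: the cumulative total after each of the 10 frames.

Answer: 24 38 42 51 71 83 92 116 136 155

Derivation:
Frame 1: STRIKE. 10 + next two rolls (10+4) = 24. Cumulative: 24
Frame 2: STRIKE. 10 + next two rolls (4+0) = 14. Cumulative: 38
Frame 3: OPEN (4+0=4). Cumulative: 42
Frame 4: OPEN (5+4=9). Cumulative: 51
Frame 5: STRIKE. 10 + next two rolls (3+7) = 20. Cumulative: 71
Frame 6: SPARE (3+7=10). 10 + next roll (2) = 12. Cumulative: 83
Frame 7: OPEN (2+7=9). Cumulative: 92
Frame 8: STRIKE. 10 + next two rolls (10+4) = 24. Cumulative: 116
Frame 9: STRIKE. 10 + next two rolls (4+6) = 20. Cumulative: 136
Frame 10: SPARE. Sum of all frame-10 rolls (4+6+9) = 19. Cumulative: 155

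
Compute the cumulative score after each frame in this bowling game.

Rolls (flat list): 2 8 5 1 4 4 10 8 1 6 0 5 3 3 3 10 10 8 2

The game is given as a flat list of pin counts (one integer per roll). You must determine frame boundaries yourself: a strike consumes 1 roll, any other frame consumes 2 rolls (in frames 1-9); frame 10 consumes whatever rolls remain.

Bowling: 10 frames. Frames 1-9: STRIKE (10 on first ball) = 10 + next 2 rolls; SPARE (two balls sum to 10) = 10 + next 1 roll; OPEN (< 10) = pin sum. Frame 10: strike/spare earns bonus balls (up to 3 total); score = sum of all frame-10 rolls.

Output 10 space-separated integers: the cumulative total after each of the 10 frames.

Frame 1: SPARE (2+8=10). 10 + next roll (5) = 15. Cumulative: 15
Frame 2: OPEN (5+1=6). Cumulative: 21
Frame 3: OPEN (4+4=8). Cumulative: 29
Frame 4: STRIKE. 10 + next two rolls (8+1) = 19. Cumulative: 48
Frame 5: OPEN (8+1=9). Cumulative: 57
Frame 6: OPEN (6+0=6). Cumulative: 63
Frame 7: OPEN (5+3=8). Cumulative: 71
Frame 8: OPEN (3+3=6). Cumulative: 77
Frame 9: STRIKE. 10 + next two rolls (10+8) = 28. Cumulative: 105
Frame 10: STRIKE. Sum of all frame-10 rolls (10+8+2) = 20. Cumulative: 125

Answer: 15 21 29 48 57 63 71 77 105 125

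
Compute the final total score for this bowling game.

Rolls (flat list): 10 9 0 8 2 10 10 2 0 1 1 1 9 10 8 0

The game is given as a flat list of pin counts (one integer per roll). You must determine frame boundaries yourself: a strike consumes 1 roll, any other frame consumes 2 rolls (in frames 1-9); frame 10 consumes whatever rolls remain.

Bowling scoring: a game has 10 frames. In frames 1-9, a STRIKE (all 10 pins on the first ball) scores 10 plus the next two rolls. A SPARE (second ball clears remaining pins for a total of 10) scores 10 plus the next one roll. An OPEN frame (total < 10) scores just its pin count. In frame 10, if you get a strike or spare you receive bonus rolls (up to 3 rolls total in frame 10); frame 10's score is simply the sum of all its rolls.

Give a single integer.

Frame 1: STRIKE. 10 + next two rolls (9+0) = 19. Cumulative: 19
Frame 2: OPEN (9+0=9). Cumulative: 28
Frame 3: SPARE (8+2=10). 10 + next roll (10) = 20. Cumulative: 48
Frame 4: STRIKE. 10 + next two rolls (10+2) = 22. Cumulative: 70
Frame 5: STRIKE. 10 + next two rolls (2+0) = 12. Cumulative: 82
Frame 6: OPEN (2+0=2). Cumulative: 84
Frame 7: OPEN (1+1=2). Cumulative: 86
Frame 8: SPARE (1+9=10). 10 + next roll (10) = 20. Cumulative: 106
Frame 9: STRIKE. 10 + next two rolls (8+0) = 18. Cumulative: 124
Frame 10: OPEN. Sum of all frame-10 rolls (8+0) = 8. Cumulative: 132

Answer: 132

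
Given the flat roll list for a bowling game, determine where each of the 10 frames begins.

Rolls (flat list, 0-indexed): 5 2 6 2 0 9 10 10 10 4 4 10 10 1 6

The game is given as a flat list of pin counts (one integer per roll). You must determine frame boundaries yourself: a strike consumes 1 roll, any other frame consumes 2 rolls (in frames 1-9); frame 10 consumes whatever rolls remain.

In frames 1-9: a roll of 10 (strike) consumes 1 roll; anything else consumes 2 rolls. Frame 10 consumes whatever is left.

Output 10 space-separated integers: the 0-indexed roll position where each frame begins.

Answer: 0 2 4 6 7 8 9 11 12 13

Derivation:
Frame 1 starts at roll index 0: rolls=5,2 (sum=7), consumes 2 rolls
Frame 2 starts at roll index 2: rolls=6,2 (sum=8), consumes 2 rolls
Frame 3 starts at roll index 4: rolls=0,9 (sum=9), consumes 2 rolls
Frame 4 starts at roll index 6: roll=10 (strike), consumes 1 roll
Frame 5 starts at roll index 7: roll=10 (strike), consumes 1 roll
Frame 6 starts at roll index 8: roll=10 (strike), consumes 1 roll
Frame 7 starts at roll index 9: rolls=4,4 (sum=8), consumes 2 rolls
Frame 8 starts at roll index 11: roll=10 (strike), consumes 1 roll
Frame 9 starts at roll index 12: roll=10 (strike), consumes 1 roll
Frame 10 starts at roll index 13: 2 remaining rolls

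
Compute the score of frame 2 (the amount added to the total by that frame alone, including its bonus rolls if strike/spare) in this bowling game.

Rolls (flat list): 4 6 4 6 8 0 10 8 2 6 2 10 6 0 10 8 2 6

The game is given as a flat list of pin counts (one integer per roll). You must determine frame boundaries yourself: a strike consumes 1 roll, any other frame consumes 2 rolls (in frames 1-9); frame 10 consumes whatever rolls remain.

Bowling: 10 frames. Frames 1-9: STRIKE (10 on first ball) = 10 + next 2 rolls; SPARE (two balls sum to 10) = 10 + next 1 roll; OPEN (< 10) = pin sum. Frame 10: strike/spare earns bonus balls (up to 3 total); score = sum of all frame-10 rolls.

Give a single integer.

Frame 1: SPARE (4+6=10). 10 + next roll (4) = 14. Cumulative: 14
Frame 2: SPARE (4+6=10). 10 + next roll (8) = 18. Cumulative: 32
Frame 3: OPEN (8+0=8). Cumulative: 40
Frame 4: STRIKE. 10 + next two rolls (8+2) = 20. Cumulative: 60

Answer: 18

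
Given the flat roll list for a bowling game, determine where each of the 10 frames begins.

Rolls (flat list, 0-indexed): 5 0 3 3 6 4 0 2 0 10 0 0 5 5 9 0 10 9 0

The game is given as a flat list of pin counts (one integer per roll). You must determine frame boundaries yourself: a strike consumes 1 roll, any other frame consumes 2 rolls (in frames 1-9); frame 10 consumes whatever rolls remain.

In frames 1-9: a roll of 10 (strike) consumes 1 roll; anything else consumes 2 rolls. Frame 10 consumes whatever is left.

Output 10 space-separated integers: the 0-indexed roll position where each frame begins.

Answer: 0 2 4 6 8 10 12 14 16 17

Derivation:
Frame 1 starts at roll index 0: rolls=5,0 (sum=5), consumes 2 rolls
Frame 2 starts at roll index 2: rolls=3,3 (sum=6), consumes 2 rolls
Frame 3 starts at roll index 4: rolls=6,4 (sum=10), consumes 2 rolls
Frame 4 starts at roll index 6: rolls=0,2 (sum=2), consumes 2 rolls
Frame 5 starts at roll index 8: rolls=0,10 (sum=10), consumes 2 rolls
Frame 6 starts at roll index 10: rolls=0,0 (sum=0), consumes 2 rolls
Frame 7 starts at roll index 12: rolls=5,5 (sum=10), consumes 2 rolls
Frame 8 starts at roll index 14: rolls=9,0 (sum=9), consumes 2 rolls
Frame 9 starts at roll index 16: roll=10 (strike), consumes 1 roll
Frame 10 starts at roll index 17: 2 remaining rolls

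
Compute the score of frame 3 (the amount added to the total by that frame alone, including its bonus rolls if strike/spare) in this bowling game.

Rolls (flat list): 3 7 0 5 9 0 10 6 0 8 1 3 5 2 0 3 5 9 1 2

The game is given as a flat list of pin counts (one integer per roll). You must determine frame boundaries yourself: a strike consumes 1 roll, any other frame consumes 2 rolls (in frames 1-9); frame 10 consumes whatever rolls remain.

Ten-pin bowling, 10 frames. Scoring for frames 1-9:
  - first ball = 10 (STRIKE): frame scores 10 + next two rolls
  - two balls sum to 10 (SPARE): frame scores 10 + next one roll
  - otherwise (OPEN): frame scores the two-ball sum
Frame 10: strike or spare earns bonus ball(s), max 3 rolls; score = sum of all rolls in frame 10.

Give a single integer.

Frame 1: SPARE (3+7=10). 10 + next roll (0) = 10. Cumulative: 10
Frame 2: OPEN (0+5=5). Cumulative: 15
Frame 3: OPEN (9+0=9). Cumulative: 24
Frame 4: STRIKE. 10 + next two rolls (6+0) = 16. Cumulative: 40
Frame 5: OPEN (6+0=6). Cumulative: 46

Answer: 9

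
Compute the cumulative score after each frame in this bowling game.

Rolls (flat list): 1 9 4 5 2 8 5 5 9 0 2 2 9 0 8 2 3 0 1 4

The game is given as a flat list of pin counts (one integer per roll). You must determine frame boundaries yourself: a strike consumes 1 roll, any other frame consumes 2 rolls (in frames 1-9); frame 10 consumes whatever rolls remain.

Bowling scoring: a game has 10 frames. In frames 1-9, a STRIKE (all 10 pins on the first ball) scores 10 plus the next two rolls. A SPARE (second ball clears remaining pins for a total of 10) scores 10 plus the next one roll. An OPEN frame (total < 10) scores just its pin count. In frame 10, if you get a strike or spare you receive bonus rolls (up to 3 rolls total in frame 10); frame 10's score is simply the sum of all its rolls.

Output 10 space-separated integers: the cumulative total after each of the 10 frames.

Frame 1: SPARE (1+9=10). 10 + next roll (4) = 14. Cumulative: 14
Frame 2: OPEN (4+5=9). Cumulative: 23
Frame 3: SPARE (2+8=10). 10 + next roll (5) = 15. Cumulative: 38
Frame 4: SPARE (5+5=10). 10 + next roll (9) = 19. Cumulative: 57
Frame 5: OPEN (9+0=9). Cumulative: 66
Frame 6: OPEN (2+2=4). Cumulative: 70
Frame 7: OPEN (9+0=9). Cumulative: 79
Frame 8: SPARE (8+2=10). 10 + next roll (3) = 13. Cumulative: 92
Frame 9: OPEN (3+0=3). Cumulative: 95
Frame 10: OPEN. Sum of all frame-10 rolls (1+4) = 5. Cumulative: 100

Answer: 14 23 38 57 66 70 79 92 95 100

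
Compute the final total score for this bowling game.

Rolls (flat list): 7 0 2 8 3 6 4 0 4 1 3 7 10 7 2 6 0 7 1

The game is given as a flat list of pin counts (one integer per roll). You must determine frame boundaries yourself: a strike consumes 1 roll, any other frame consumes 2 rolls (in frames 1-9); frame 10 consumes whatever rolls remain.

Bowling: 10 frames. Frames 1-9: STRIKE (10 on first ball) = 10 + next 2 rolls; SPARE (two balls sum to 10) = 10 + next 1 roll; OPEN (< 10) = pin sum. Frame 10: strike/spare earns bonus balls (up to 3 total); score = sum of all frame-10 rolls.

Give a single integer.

Frame 1: OPEN (7+0=7). Cumulative: 7
Frame 2: SPARE (2+8=10). 10 + next roll (3) = 13. Cumulative: 20
Frame 3: OPEN (3+6=9). Cumulative: 29
Frame 4: OPEN (4+0=4). Cumulative: 33
Frame 5: OPEN (4+1=5). Cumulative: 38
Frame 6: SPARE (3+7=10). 10 + next roll (10) = 20. Cumulative: 58
Frame 7: STRIKE. 10 + next two rolls (7+2) = 19. Cumulative: 77
Frame 8: OPEN (7+2=9). Cumulative: 86
Frame 9: OPEN (6+0=6). Cumulative: 92
Frame 10: OPEN. Sum of all frame-10 rolls (7+1) = 8. Cumulative: 100

Answer: 100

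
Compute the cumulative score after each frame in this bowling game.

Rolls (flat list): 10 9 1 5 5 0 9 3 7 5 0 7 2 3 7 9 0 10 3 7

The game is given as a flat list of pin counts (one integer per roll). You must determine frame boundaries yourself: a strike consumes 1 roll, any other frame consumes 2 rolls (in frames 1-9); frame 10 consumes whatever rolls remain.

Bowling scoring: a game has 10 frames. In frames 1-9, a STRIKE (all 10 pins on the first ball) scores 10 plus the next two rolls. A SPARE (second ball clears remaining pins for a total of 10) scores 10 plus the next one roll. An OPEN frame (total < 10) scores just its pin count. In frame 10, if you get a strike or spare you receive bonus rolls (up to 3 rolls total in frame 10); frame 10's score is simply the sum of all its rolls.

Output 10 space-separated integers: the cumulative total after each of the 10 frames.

Answer: 20 35 45 54 69 74 83 102 111 131

Derivation:
Frame 1: STRIKE. 10 + next two rolls (9+1) = 20. Cumulative: 20
Frame 2: SPARE (9+1=10). 10 + next roll (5) = 15. Cumulative: 35
Frame 3: SPARE (5+5=10). 10 + next roll (0) = 10. Cumulative: 45
Frame 4: OPEN (0+9=9). Cumulative: 54
Frame 5: SPARE (3+7=10). 10 + next roll (5) = 15. Cumulative: 69
Frame 6: OPEN (5+0=5). Cumulative: 74
Frame 7: OPEN (7+2=9). Cumulative: 83
Frame 8: SPARE (3+7=10). 10 + next roll (9) = 19. Cumulative: 102
Frame 9: OPEN (9+0=9). Cumulative: 111
Frame 10: STRIKE. Sum of all frame-10 rolls (10+3+7) = 20. Cumulative: 131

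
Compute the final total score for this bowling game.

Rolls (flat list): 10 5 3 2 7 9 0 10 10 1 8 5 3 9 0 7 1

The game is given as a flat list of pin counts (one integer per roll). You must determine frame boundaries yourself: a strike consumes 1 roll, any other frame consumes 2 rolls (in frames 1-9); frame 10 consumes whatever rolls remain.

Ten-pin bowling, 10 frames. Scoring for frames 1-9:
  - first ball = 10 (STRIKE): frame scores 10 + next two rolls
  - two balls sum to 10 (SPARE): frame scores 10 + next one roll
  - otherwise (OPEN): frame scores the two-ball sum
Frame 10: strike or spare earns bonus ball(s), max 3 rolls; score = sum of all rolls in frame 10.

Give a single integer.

Frame 1: STRIKE. 10 + next two rolls (5+3) = 18. Cumulative: 18
Frame 2: OPEN (5+3=8). Cumulative: 26
Frame 3: OPEN (2+7=9). Cumulative: 35
Frame 4: OPEN (9+0=9). Cumulative: 44
Frame 5: STRIKE. 10 + next two rolls (10+1) = 21. Cumulative: 65
Frame 6: STRIKE. 10 + next two rolls (1+8) = 19. Cumulative: 84
Frame 7: OPEN (1+8=9). Cumulative: 93
Frame 8: OPEN (5+3=8). Cumulative: 101
Frame 9: OPEN (9+0=9). Cumulative: 110
Frame 10: OPEN. Sum of all frame-10 rolls (7+1) = 8. Cumulative: 118

Answer: 118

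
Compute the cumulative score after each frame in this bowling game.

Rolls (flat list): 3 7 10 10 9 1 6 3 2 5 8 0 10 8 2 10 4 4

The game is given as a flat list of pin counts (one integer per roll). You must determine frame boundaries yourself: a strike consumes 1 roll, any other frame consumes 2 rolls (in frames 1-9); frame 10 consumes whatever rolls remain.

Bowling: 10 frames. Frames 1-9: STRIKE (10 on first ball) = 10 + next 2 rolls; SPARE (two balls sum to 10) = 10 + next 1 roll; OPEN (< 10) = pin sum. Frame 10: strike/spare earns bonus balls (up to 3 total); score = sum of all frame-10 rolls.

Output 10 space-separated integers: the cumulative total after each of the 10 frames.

Frame 1: SPARE (3+7=10). 10 + next roll (10) = 20. Cumulative: 20
Frame 2: STRIKE. 10 + next two rolls (10+9) = 29. Cumulative: 49
Frame 3: STRIKE. 10 + next two rolls (9+1) = 20. Cumulative: 69
Frame 4: SPARE (9+1=10). 10 + next roll (6) = 16. Cumulative: 85
Frame 5: OPEN (6+3=9). Cumulative: 94
Frame 6: OPEN (2+5=7). Cumulative: 101
Frame 7: OPEN (8+0=8). Cumulative: 109
Frame 8: STRIKE. 10 + next two rolls (8+2) = 20. Cumulative: 129
Frame 9: SPARE (8+2=10). 10 + next roll (10) = 20. Cumulative: 149
Frame 10: STRIKE. Sum of all frame-10 rolls (10+4+4) = 18. Cumulative: 167

Answer: 20 49 69 85 94 101 109 129 149 167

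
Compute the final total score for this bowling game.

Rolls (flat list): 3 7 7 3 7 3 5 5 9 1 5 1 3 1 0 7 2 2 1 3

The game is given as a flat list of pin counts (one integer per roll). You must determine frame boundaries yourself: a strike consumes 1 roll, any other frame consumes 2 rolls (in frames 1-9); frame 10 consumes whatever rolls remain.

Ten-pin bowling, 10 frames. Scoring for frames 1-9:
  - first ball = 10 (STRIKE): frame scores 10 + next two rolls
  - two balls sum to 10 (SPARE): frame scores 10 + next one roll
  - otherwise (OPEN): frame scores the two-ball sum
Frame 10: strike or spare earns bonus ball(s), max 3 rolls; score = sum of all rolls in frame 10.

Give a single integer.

Answer: 108

Derivation:
Frame 1: SPARE (3+7=10). 10 + next roll (7) = 17. Cumulative: 17
Frame 2: SPARE (7+3=10). 10 + next roll (7) = 17. Cumulative: 34
Frame 3: SPARE (7+3=10). 10 + next roll (5) = 15. Cumulative: 49
Frame 4: SPARE (5+5=10). 10 + next roll (9) = 19. Cumulative: 68
Frame 5: SPARE (9+1=10). 10 + next roll (5) = 15. Cumulative: 83
Frame 6: OPEN (5+1=6). Cumulative: 89
Frame 7: OPEN (3+1=4). Cumulative: 93
Frame 8: OPEN (0+7=7). Cumulative: 100
Frame 9: OPEN (2+2=4). Cumulative: 104
Frame 10: OPEN. Sum of all frame-10 rolls (1+3) = 4. Cumulative: 108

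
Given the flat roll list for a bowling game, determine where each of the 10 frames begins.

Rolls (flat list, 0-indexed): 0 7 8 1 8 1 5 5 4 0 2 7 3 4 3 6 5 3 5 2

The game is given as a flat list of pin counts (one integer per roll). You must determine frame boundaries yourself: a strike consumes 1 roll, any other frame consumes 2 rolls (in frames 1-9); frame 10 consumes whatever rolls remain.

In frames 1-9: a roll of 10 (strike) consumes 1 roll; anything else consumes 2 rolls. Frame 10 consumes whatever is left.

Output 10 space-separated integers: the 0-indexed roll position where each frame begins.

Answer: 0 2 4 6 8 10 12 14 16 18

Derivation:
Frame 1 starts at roll index 0: rolls=0,7 (sum=7), consumes 2 rolls
Frame 2 starts at roll index 2: rolls=8,1 (sum=9), consumes 2 rolls
Frame 3 starts at roll index 4: rolls=8,1 (sum=9), consumes 2 rolls
Frame 4 starts at roll index 6: rolls=5,5 (sum=10), consumes 2 rolls
Frame 5 starts at roll index 8: rolls=4,0 (sum=4), consumes 2 rolls
Frame 6 starts at roll index 10: rolls=2,7 (sum=9), consumes 2 rolls
Frame 7 starts at roll index 12: rolls=3,4 (sum=7), consumes 2 rolls
Frame 8 starts at roll index 14: rolls=3,6 (sum=9), consumes 2 rolls
Frame 9 starts at roll index 16: rolls=5,3 (sum=8), consumes 2 rolls
Frame 10 starts at roll index 18: 2 remaining rolls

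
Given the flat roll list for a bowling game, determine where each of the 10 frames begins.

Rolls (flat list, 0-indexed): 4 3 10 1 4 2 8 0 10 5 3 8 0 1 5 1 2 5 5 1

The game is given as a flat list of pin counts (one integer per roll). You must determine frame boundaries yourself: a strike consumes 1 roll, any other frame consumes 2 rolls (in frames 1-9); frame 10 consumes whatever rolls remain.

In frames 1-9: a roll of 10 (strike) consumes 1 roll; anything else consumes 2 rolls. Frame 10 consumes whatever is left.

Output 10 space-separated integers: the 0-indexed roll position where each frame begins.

Frame 1 starts at roll index 0: rolls=4,3 (sum=7), consumes 2 rolls
Frame 2 starts at roll index 2: roll=10 (strike), consumes 1 roll
Frame 3 starts at roll index 3: rolls=1,4 (sum=5), consumes 2 rolls
Frame 4 starts at roll index 5: rolls=2,8 (sum=10), consumes 2 rolls
Frame 5 starts at roll index 7: rolls=0,10 (sum=10), consumes 2 rolls
Frame 6 starts at roll index 9: rolls=5,3 (sum=8), consumes 2 rolls
Frame 7 starts at roll index 11: rolls=8,0 (sum=8), consumes 2 rolls
Frame 8 starts at roll index 13: rolls=1,5 (sum=6), consumes 2 rolls
Frame 9 starts at roll index 15: rolls=1,2 (sum=3), consumes 2 rolls
Frame 10 starts at roll index 17: 3 remaining rolls

Answer: 0 2 3 5 7 9 11 13 15 17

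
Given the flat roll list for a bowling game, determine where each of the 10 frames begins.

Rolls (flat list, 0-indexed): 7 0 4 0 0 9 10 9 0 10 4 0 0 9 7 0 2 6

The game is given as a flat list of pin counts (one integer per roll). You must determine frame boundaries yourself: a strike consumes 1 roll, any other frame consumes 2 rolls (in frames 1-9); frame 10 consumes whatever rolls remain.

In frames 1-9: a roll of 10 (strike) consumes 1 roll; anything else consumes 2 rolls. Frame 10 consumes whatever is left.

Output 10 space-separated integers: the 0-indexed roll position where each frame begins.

Answer: 0 2 4 6 7 9 10 12 14 16

Derivation:
Frame 1 starts at roll index 0: rolls=7,0 (sum=7), consumes 2 rolls
Frame 2 starts at roll index 2: rolls=4,0 (sum=4), consumes 2 rolls
Frame 3 starts at roll index 4: rolls=0,9 (sum=9), consumes 2 rolls
Frame 4 starts at roll index 6: roll=10 (strike), consumes 1 roll
Frame 5 starts at roll index 7: rolls=9,0 (sum=9), consumes 2 rolls
Frame 6 starts at roll index 9: roll=10 (strike), consumes 1 roll
Frame 7 starts at roll index 10: rolls=4,0 (sum=4), consumes 2 rolls
Frame 8 starts at roll index 12: rolls=0,9 (sum=9), consumes 2 rolls
Frame 9 starts at roll index 14: rolls=7,0 (sum=7), consumes 2 rolls
Frame 10 starts at roll index 16: 2 remaining rolls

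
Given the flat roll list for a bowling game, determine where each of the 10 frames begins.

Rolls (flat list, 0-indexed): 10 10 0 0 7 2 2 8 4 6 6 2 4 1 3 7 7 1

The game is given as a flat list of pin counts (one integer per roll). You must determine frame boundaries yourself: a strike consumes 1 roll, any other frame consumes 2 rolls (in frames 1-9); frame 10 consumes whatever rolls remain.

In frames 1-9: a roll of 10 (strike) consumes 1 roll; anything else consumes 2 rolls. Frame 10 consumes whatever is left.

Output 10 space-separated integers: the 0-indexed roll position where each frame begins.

Answer: 0 1 2 4 6 8 10 12 14 16

Derivation:
Frame 1 starts at roll index 0: roll=10 (strike), consumes 1 roll
Frame 2 starts at roll index 1: roll=10 (strike), consumes 1 roll
Frame 3 starts at roll index 2: rolls=0,0 (sum=0), consumes 2 rolls
Frame 4 starts at roll index 4: rolls=7,2 (sum=9), consumes 2 rolls
Frame 5 starts at roll index 6: rolls=2,8 (sum=10), consumes 2 rolls
Frame 6 starts at roll index 8: rolls=4,6 (sum=10), consumes 2 rolls
Frame 7 starts at roll index 10: rolls=6,2 (sum=8), consumes 2 rolls
Frame 8 starts at roll index 12: rolls=4,1 (sum=5), consumes 2 rolls
Frame 9 starts at roll index 14: rolls=3,7 (sum=10), consumes 2 rolls
Frame 10 starts at roll index 16: 2 remaining rolls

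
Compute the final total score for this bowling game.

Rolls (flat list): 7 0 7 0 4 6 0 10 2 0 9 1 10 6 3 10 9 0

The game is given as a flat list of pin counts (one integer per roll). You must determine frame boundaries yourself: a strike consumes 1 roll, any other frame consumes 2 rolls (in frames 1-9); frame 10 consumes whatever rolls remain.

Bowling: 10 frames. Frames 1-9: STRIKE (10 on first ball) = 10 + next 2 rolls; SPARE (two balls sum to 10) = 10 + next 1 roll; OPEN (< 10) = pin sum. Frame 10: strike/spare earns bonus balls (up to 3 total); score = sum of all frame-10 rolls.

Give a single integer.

Answer: 114

Derivation:
Frame 1: OPEN (7+0=7). Cumulative: 7
Frame 2: OPEN (7+0=7). Cumulative: 14
Frame 3: SPARE (4+6=10). 10 + next roll (0) = 10. Cumulative: 24
Frame 4: SPARE (0+10=10). 10 + next roll (2) = 12. Cumulative: 36
Frame 5: OPEN (2+0=2). Cumulative: 38
Frame 6: SPARE (9+1=10). 10 + next roll (10) = 20. Cumulative: 58
Frame 7: STRIKE. 10 + next two rolls (6+3) = 19. Cumulative: 77
Frame 8: OPEN (6+3=9). Cumulative: 86
Frame 9: STRIKE. 10 + next two rolls (9+0) = 19. Cumulative: 105
Frame 10: OPEN. Sum of all frame-10 rolls (9+0) = 9. Cumulative: 114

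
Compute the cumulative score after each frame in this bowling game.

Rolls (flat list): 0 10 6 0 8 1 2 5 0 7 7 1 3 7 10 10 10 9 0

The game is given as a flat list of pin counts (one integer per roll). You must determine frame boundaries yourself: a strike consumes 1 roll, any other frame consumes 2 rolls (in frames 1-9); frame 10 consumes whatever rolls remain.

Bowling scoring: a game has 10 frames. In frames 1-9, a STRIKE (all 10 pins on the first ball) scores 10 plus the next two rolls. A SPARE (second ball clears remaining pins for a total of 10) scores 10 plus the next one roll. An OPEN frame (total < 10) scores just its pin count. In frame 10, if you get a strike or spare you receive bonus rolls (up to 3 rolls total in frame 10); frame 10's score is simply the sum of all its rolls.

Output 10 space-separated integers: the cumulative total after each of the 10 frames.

Frame 1: SPARE (0+10=10). 10 + next roll (6) = 16. Cumulative: 16
Frame 2: OPEN (6+0=6). Cumulative: 22
Frame 3: OPEN (8+1=9). Cumulative: 31
Frame 4: OPEN (2+5=7). Cumulative: 38
Frame 5: OPEN (0+7=7). Cumulative: 45
Frame 6: OPEN (7+1=8). Cumulative: 53
Frame 7: SPARE (3+7=10). 10 + next roll (10) = 20. Cumulative: 73
Frame 8: STRIKE. 10 + next two rolls (10+10) = 30. Cumulative: 103
Frame 9: STRIKE. 10 + next two rolls (10+9) = 29. Cumulative: 132
Frame 10: STRIKE. Sum of all frame-10 rolls (10+9+0) = 19. Cumulative: 151

Answer: 16 22 31 38 45 53 73 103 132 151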